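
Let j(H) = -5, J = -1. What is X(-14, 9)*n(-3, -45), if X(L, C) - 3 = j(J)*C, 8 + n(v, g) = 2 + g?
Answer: 2142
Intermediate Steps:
n(v, g) = -6 + g (n(v, g) = -8 + (2 + g) = -6 + g)
X(L, C) = 3 - 5*C
X(-14, 9)*n(-3, -45) = (3 - 5*9)*(-6 - 45) = (3 - 45)*(-51) = -42*(-51) = 2142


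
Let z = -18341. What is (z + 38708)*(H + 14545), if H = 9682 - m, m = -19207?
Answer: 884620278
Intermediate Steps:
H = 28889 (H = 9682 - 1*(-19207) = 9682 + 19207 = 28889)
(z + 38708)*(H + 14545) = (-18341 + 38708)*(28889 + 14545) = 20367*43434 = 884620278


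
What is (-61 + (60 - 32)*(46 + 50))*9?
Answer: 23643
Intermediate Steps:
(-61 + (60 - 32)*(46 + 50))*9 = (-61 + 28*96)*9 = (-61 + 2688)*9 = 2627*9 = 23643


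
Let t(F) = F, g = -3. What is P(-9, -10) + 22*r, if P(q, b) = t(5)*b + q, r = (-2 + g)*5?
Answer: -609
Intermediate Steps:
r = -25 (r = (-2 - 3)*5 = -5*5 = -25)
P(q, b) = q + 5*b (P(q, b) = 5*b + q = q + 5*b)
P(-9, -10) + 22*r = (-9 + 5*(-10)) + 22*(-25) = (-9 - 50) - 550 = -59 - 550 = -609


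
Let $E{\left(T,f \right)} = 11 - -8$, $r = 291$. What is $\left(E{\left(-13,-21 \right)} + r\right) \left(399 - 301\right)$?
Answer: $30380$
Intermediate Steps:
$E{\left(T,f \right)} = 19$ ($E{\left(T,f \right)} = 11 + 8 = 19$)
$\left(E{\left(-13,-21 \right)} + r\right) \left(399 - 301\right) = \left(19 + 291\right) \left(399 - 301\right) = 310 \cdot 98 = 30380$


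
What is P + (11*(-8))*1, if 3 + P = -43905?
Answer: -43996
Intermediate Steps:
P = -43908 (P = -3 - 43905 = -43908)
P + (11*(-8))*1 = -43908 + (11*(-8))*1 = -43908 - 88*1 = -43908 - 88 = -43996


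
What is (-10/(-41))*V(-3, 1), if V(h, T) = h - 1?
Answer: -40/41 ≈ -0.97561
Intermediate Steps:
V(h, T) = -1 + h
(-10/(-41))*V(-3, 1) = (-10/(-41))*(-1 - 3) = -10*(-1/41)*(-4) = (10/41)*(-4) = -40/41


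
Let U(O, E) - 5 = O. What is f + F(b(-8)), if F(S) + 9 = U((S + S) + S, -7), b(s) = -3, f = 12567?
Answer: 12554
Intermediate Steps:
U(O, E) = 5 + O
F(S) = -4 + 3*S (F(S) = -9 + (5 + ((S + S) + S)) = -9 + (5 + (2*S + S)) = -9 + (5 + 3*S) = -4 + 3*S)
f + F(b(-8)) = 12567 + (-4 + 3*(-3)) = 12567 + (-4 - 9) = 12567 - 13 = 12554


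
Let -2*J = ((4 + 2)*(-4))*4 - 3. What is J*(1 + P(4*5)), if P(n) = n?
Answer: 2079/2 ≈ 1039.5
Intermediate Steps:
J = 99/2 (J = -(((4 + 2)*(-4))*4 - 3)/2 = -((6*(-4))*4 - 3)/2 = -(-24*4 - 3)/2 = -(-96 - 3)/2 = -1/2*(-99) = 99/2 ≈ 49.500)
J*(1 + P(4*5)) = 99*(1 + 4*5)/2 = 99*(1 + 20)/2 = (99/2)*21 = 2079/2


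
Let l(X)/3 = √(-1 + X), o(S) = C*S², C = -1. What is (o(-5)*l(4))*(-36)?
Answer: 2700*√3 ≈ 4676.5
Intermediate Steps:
o(S) = -S²
l(X) = 3*√(-1 + X)
(o(-5)*l(4))*(-36) = ((-1*(-5)²)*(3*√(-1 + 4)))*(-36) = ((-1*25)*(3*√3))*(-36) = -75*√3*(-36) = 2700*√3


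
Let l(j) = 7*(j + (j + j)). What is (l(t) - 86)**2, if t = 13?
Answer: 34969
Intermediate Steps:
l(j) = 21*j (l(j) = 7*(j + 2*j) = 7*(3*j) = 21*j)
(l(t) - 86)**2 = (21*13 - 86)**2 = (273 - 86)**2 = 187**2 = 34969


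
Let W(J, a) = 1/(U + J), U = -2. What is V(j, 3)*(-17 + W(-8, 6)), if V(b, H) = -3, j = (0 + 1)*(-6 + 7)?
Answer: 513/10 ≈ 51.300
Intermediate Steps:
j = 1 (j = 1*1 = 1)
W(J, a) = 1/(-2 + J)
V(j, 3)*(-17 + W(-8, 6)) = -3*(-17 + 1/(-2 - 8)) = -3*(-17 + 1/(-10)) = -3*(-17 - 1/10) = -3*(-171/10) = 513/10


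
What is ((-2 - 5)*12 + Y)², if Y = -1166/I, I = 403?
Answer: 1226260324/162409 ≈ 7550.4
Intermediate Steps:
Y = -1166/403 ≈ -2.8933
((-2 - 5)*12 + Y)² = ((-2 - 5)*12 - 1166/403)² = (-7*12 - 1166/403)² = (-84 - 1166/403)² = (-35018/403)² = 1226260324/162409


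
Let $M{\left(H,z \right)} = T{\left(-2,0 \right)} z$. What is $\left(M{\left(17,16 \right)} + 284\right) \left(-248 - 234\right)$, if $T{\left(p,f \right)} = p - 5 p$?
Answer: $-198584$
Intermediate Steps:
$T{\left(p,f \right)} = - 4 p$
$M{\left(H,z \right)} = 8 z$ ($M{\left(H,z \right)} = \left(-4\right) \left(-2\right) z = 8 z$)
$\left(M{\left(17,16 \right)} + 284\right) \left(-248 - 234\right) = \left(8 \cdot 16 + 284\right) \left(-248 - 234\right) = \left(128 + 284\right) \left(-482\right) = 412 \left(-482\right) = -198584$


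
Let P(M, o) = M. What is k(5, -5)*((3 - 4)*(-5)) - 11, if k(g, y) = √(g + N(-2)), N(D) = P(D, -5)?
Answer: -11 + 5*√3 ≈ -2.3397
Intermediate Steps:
N(D) = D
k(g, y) = √(-2 + g) (k(g, y) = √(g - 2) = √(-2 + g))
k(5, -5)*((3 - 4)*(-5)) - 11 = √(-2 + 5)*((3 - 4)*(-5)) - 11 = √3*(-1*(-5)) - 11 = √3*5 - 11 = 5*√3 - 11 = -11 + 5*√3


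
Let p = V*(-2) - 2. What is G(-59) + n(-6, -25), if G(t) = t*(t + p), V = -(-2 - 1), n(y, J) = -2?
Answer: 3951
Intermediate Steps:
V = 3 (V = -1*(-3) = 3)
p = -8 (p = 3*(-2) - 2 = -6 - 2 = -8)
G(t) = t*(-8 + t) (G(t) = t*(t - 8) = t*(-8 + t))
G(-59) + n(-6, -25) = -59*(-8 - 59) - 2 = -59*(-67) - 2 = 3953 - 2 = 3951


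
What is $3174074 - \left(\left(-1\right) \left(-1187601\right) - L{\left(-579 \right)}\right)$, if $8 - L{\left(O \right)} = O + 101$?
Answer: $1986959$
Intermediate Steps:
$L{\left(O \right)} = -93 - O$ ($L{\left(O \right)} = 8 - \left(O + 101\right) = 8 - \left(101 + O\right) = -93 - O$)
$3174074 - \left(\left(-1\right) \left(-1187601\right) - L{\left(-579 \right)}\right) = 3174074 - \left(\left(-1\right) \left(-1187601\right) - \left(-93 - -579\right)\right) = 3174074 - \left(1187601 - \left(-93 + 579\right)\right) = 3174074 - \left(1187601 - 486\right) = 3174074 - 1187115 = 1986959$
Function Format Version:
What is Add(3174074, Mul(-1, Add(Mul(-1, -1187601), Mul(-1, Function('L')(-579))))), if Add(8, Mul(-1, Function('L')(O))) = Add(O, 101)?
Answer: 1986959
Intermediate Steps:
Function('L')(O) = Add(-93, Mul(-1, O)) (Function('L')(O) = Add(8, Mul(-1, Add(O, 101))) = Add(8, Mul(-1, Add(101, O))) = Add(8, Add(-101, Mul(-1, O))) = Add(-93, Mul(-1, O)))
Add(3174074, Mul(-1, Add(Mul(-1, -1187601), Mul(-1, Function('L')(-579))))) = Add(3174074, Mul(-1, Add(Mul(-1, -1187601), Mul(-1, Add(-93, Mul(-1, -579)))))) = Add(3174074, Mul(-1, Add(1187601, Mul(-1, Add(-93, 579))))) = Add(3174074, Mul(-1, Add(1187601, Mul(-1, 486)))) = Add(3174074, Mul(-1, Add(1187601, -486))) = Add(3174074, Mul(-1, 1187115)) = Add(3174074, -1187115) = 1986959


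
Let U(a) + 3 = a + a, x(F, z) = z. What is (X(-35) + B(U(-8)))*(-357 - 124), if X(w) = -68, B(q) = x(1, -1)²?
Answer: 32227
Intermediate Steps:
U(a) = -3 + 2*a (U(a) = -3 + (a + a) = -3 + 2*a)
B(q) = 1 (B(q) = (-1)² = 1)
(X(-35) + B(U(-8)))*(-357 - 124) = (-68 + 1)*(-357 - 124) = -67*(-481) = 32227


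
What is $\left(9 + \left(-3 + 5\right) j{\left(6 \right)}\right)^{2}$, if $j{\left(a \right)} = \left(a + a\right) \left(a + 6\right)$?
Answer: $88209$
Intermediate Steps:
$j{\left(a \right)} = 2 a \left(6 + a\right)$
$\left(9 + \left(-3 + 5\right) j{\left(6 \right)}\right)^{2} = \left(9 + \left(-3 + 5\right) 2 \cdot 6 \left(6 + 6\right)\right)^{2} = \left(9 + 2 \cdot 2 \cdot 6 \cdot 12\right)^{2} = \left(9 + 2 \cdot 144\right)^{2} = \left(9 + 288\right)^{2} = 297^{2} = 88209$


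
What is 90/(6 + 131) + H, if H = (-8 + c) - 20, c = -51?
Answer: -10733/137 ≈ -78.343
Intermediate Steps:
H = -79 (H = (-8 - 51) - 20 = -59 - 20 = -79)
90/(6 + 131) + H = 90/(6 + 131) - 79 = 90/137 - 79 = -10733/137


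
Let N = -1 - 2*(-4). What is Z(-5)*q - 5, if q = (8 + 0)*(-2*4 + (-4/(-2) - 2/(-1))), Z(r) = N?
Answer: -229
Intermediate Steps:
N = 7 (N = -1 + 8 = 7)
Z(r) = 7
q = -32 (q = 8*(-8 + (-4*(-½) - 2*(-1))) = 8*(-8 + (2 + 2)) = 8*(-8 + 4) = 8*(-4) = -32)
Z(-5)*q - 5 = 7*(-32) - 5 = -224 - 5 = -229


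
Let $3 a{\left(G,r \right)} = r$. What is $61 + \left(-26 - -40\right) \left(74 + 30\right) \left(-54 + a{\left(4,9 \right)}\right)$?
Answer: $-74195$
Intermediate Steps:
$a{\left(G,r \right)} = \frac{r}{3}$
$61 + \left(-26 - -40\right) \left(74 + 30\right) \left(-54 + a{\left(4,9 \right)}\right) = 61 + \left(-26 - -40\right) \left(74 + 30\right) \left(-54 + \frac{1}{3} \cdot 9\right) = 61 + \left(-26 + 40\right) 104 \left(-54 + 3\right) = 61 + 14 \cdot 104 \left(-51\right) = 61 + 14 \left(-5304\right) = 61 - 74256 = -74195$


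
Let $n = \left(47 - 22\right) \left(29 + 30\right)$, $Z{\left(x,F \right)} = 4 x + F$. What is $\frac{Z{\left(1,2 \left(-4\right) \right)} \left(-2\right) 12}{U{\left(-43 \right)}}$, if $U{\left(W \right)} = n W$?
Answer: $- \frac{96}{63425} \approx -0.0015136$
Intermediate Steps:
$Z{\left(x,F \right)} = F + 4 x$
$n = 1475$ ($n = 25 \cdot 59 = 1475$)
$U{\left(W \right)} = 1475 W$
$\frac{Z{\left(1,2 \left(-4\right) \right)} \left(-2\right) 12}{U{\left(-43 \right)}} = \frac{\left(2 \left(-4\right) + 4 \cdot 1\right) \left(-2\right) 12}{1475 \left(-43\right)} = \frac{\left(-8 + 4\right) \left(-2\right) 12}{-63425} = \left(-4\right) \left(-2\right) 12 \left(- \frac{1}{63425}\right) = 8 \cdot 12 \left(- \frac{1}{63425}\right) = 96 \left(- \frac{1}{63425}\right) = - \frac{96}{63425}$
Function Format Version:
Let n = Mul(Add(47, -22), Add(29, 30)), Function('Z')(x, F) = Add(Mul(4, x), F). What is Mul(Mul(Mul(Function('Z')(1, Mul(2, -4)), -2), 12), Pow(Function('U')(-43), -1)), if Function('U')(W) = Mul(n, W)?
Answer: Rational(-96, 63425) ≈ -0.0015136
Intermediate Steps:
Function('Z')(x, F) = Add(F, Mul(4, x))
n = 1475 (n = Mul(25, 59) = 1475)
Function('U')(W) = Mul(1475, W)
Mul(Mul(Mul(Function('Z')(1, Mul(2, -4)), -2), 12), Pow(Function('U')(-43), -1)) = Mul(Mul(Mul(Add(Mul(2, -4), Mul(4, 1)), -2), 12), Pow(Mul(1475, -43), -1)) = Mul(Mul(Mul(Add(-8, 4), -2), 12), Pow(-63425, -1)) = Mul(Mul(Mul(-4, -2), 12), Rational(-1, 63425)) = Mul(Mul(8, 12), Rational(-1, 63425)) = Mul(96, Rational(-1, 63425)) = Rational(-96, 63425)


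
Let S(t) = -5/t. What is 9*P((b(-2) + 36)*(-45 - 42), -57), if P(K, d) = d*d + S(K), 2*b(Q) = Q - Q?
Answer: 10175873/348 ≈ 29241.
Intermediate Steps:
b(Q) = 0 (b(Q) = (Q - Q)/2 = (½)*0 = 0)
P(K, d) = d² - 5/K (P(K, d) = d*d - 5/K = d² - 5/K)
9*P((b(-2) + 36)*(-45 - 42), -57) = 9*((-57)² - 5*1/((0 + 36)*(-45 - 42))) = 9*(3249 - 5/(36*(-87))) = 9*(3249 - 5/(-3132)) = 9*(3249 - 5*(-1/3132)) = 9*(3249 + 5/3132) = 9*(10175873/3132) = 10175873/348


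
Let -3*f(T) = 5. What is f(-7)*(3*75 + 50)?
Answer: -1375/3 ≈ -458.33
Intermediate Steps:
f(T) = -5/3 (f(T) = -⅓*5 = -5/3)
f(-7)*(3*75 + 50) = -5*(3*75 + 50)/3 = -5*(225 + 50)/3 = -5/3*275 = -1375/3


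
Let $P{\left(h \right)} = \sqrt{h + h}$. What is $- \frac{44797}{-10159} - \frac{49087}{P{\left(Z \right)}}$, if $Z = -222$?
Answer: $\frac{44797}{10159} + \frac{49087 i \sqrt{111}}{222} \approx 4.4096 + 2329.6 i$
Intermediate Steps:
$P{\left(h \right)} = \sqrt{2} \sqrt{h}$ ($P{\left(h \right)} = \sqrt{2 h} = \sqrt{2} \sqrt{h}$)
$- \frac{44797}{-10159} - \frac{49087}{P{\left(Z \right)}} = - \frac{44797}{-10159} - \frac{49087}{\sqrt{2} \sqrt{-222}} = \left(-44797\right) \left(- \frac{1}{10159}\right) - \frac{49087}{\sqrt{2} i \sqrt{222}} = \frac{44797}{10159} - \frac{49087}{2 i \sqrt{111}} = \frac{44797}{10159} - 49087 \left(- \frac{i \sqrt{111}}{222}\right) = \frac{44797}{10159} + \frac{49087 i \sqrt{111}}{222}$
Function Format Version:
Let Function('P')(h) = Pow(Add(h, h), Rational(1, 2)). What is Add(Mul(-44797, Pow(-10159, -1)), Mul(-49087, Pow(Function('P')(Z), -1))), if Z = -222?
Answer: Add(Rational(44797, 10159), Mul(Rational(49087, 222), I, Pow(111, Rational(1, 2)))) ≈ Add(4.4096, Mul(2329.6, I))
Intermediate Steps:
Function('P')(h) = Mul(Pow(2, Rational(1, 2)), Pow(h, Rational(1, 2))) (Function('P')(h) = Pow(Mul(2, h), Rational(1, 2)) = Mul(Pow(2, Rational(1, 2)), Pow(h, Rational(1, 2))))
Add(Mul(-44797, Pow(-10159, -1)), Mul(-49087, Pow(Function('P')(Z), -1))) = Add(Mul(-44797, Pow(-10159, -1)), Mul(-49087, Pow(Mul(Pow(2, Rational(1, 2)), Pow(-222, Rational(1, 2))), -1))) = Add(Mul(-44797, Rational(-1, 10159)), Mul(-49087, Pow(Mul(Pow(2, Rational(1, 2)), Mul(I, Pow(222, Rational(1, 2)))), -1))) = Add(Rational(44797, 10159), Mul(-49087, Pow(Mul(2, I, Pow(111, Rational(1, 2))), -1))) = Add(Rational(44797, 10159), Mul(-49087, Mul(Rational(-1, 222), I, Pow(111, Rational(1, 2))))) = Add(Rational(44797, 10159), Mul(Rational(49087, 222), I, Pow(111, Rational(1, 2))))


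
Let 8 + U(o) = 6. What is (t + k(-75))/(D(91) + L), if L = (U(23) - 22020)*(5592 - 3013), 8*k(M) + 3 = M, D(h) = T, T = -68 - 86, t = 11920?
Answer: -4331/20652688 ≈ -0.00020971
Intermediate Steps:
U(o) = -2 (U(o) = -8 + 6 = -2)
T = -154
D(h) = -154
k(M) = -3/8 + M/8
L = -56794738 (L = (-2 - 22020)*(5592 - 3013) = -22022*2579 = -56794738)
(t + k(-75))/(D(91) + L) = (11920 + (-3/8 + (1/8)*(-75)))/(-154 - 56794738) = (11920 + (-3/8 - 75/8))/(-56794892) = (11920 - 39/4)*(-1/56794892) = (47641/4)*(-1/56794892) = -4331/20652688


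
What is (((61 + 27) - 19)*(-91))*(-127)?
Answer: 797433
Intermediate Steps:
(((61 + 27) - 19)*(-91))*(-127) = ((88 - 19)*(-91))*(-127) = (69*(-91))*(-127) = -6279*(-127) = 797433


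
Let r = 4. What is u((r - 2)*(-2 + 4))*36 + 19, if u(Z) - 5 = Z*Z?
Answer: 775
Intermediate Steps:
u(Z) = 5 + Z**2 (u(Z) = 5 + Z*Z = 5 + Z**2)
u((r - 2)*(-2 + 4))*36 + 19 = (5 + ((4 - 2)*(-2 + 4))**2)*36 + 19 = (5 + (2*2)**2)*36 + 19 = (5 + 4**2)*36 + 19 = (5 + 16)*36 + 19 = 21*36 + 19 = 756 + 19 = 775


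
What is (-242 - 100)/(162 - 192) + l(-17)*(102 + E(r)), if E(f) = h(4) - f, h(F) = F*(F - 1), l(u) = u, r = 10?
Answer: -8783/5 ≈ -1756.6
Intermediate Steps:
h(F) = F*(-1 + F)
E(f) = 12 - f (E(f) = 4*(-1 + 4) - f = 4*3 - f = 12 - f)
(-242 - 100)/(162 - 192) + l(-17)*(102 + E(r)) = (-242 - 100)/(162 - 192) - 17*(102 + (12 - 1*10)) = -342/(-30) - 17*(102 + (12 - 10)) = -342*(-1/30) - 17*(102 + 2) = 57/5 - 17*104 = 57/5 - 1768 = -8783/5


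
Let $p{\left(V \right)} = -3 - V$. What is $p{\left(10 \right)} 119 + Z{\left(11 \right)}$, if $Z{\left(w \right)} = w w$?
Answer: $-1426$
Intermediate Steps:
$Z{\left(w \right)} = w^{2}$
$p{\left(10 \right)} 119 + Z{\left(11 \right)} = \left(-3 - 10\right) 119 + 11^{2} = \left(-3 - 10\right) 119 + 121 = \left(-13\right) 119 + 121 = -1547 + 121 = -1426$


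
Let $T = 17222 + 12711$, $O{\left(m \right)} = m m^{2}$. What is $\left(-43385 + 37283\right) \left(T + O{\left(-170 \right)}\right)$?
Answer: $29796474834$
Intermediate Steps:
$O{\left(m \right)} = m^{3}$
$T = 29933$
$\left(-43385 + 37283\right) \left(T + O{\left(-170 \right)}\right) = \left(-43385 + 37283\right) \left(29933 + \left(-170\right)^{3}\right) = - 6102 \left(29933 - 4913000\right) = \left(-6102\right) \left(-4883067\right) = 29796474834$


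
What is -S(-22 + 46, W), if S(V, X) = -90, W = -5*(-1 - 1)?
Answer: 90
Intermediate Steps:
W = 10 (W = -5*(-2) = 10)
-S(-22 + 46, W) = -1*(-90) = 90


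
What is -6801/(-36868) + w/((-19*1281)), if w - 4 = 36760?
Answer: -169983659/128190036 ≈ -1.3260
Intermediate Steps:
w = 36764 (w = 4 + 36760 = 36764)
-6801/(-36868) + w/((-19*1281)) = -6801/(-36868) + 36764/((-19*1281)) = -6801*(-1/36868) + 36764/(-24339) = 6801/36868 + 36764*(-1/24339) = 6801/36868 - 5252/3477 = -169983659/128190036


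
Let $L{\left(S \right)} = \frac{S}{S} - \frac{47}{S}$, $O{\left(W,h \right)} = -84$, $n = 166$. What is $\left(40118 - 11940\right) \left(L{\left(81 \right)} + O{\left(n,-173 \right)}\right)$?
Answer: $- \frac{190765060}{81} \approx -2.3551 \cdot 10^{6}$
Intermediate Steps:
$L{\left(S \right)} = 1 - \frac{47}{S}$
$\left(40118 - 11940\right) \left(L{\left(81 \right)} + O{\left(n,-173 \right)}\right) = \left(40118 - 11940\right) \left(\frac{-47 + 81}{81} - 84\right) = 28178 \left(\frac{1}{81} \cdot 34 - 84\right) = 28178 \left(\frac{34}{81} - 84\right) = 28178 \left(- \frac{6770}{81}\right) = - \frac{190765060}{81}$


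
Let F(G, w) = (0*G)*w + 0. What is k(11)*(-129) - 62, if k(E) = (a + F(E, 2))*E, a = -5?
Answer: 7033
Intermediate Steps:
F(G, w) = 0 (F(G, w) = 0*w + 0 = 0 + 0 = 0)
k(E) = -5*E (k(E) = (-5 + 0)*E = -5*E)
k(11)*(-129) - 62 = -5*11*(-129) - 62 = -55*(-129) - 62 = 7095 - 62 = 7033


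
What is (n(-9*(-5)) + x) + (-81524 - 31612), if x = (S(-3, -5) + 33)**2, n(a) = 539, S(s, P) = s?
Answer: -111697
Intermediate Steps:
x = 900 (x = (-3 + 33)**2 = 30**2 = 900)
(n(-9*(-5)) + x) + (-81524 - 31612) = (539 + 900) + (-81524 - 31612) = 1439 - 113136 = -111697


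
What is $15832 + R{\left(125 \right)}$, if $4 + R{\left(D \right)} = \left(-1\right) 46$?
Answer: $15782$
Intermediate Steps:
$R{\left(D \right)} = -50$ ($R{\left(D \right)} = -4 - 46 = -50$)
$15832 + R{\left(125 \right)} = 15832 - 50 = 15782$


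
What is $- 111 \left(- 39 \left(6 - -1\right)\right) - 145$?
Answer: $30158$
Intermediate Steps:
$- 111 \left(- 39 \left(6 - -1\right)\right) - 145 = - 111 \left(- 39 \left(6 + 1\right)\right) - 145 = - 111 \left(\left(-39\right) 7\right) - 145 = \left(-111\right) \left(-273\right) - 145 = 30303 - 145 = 30158$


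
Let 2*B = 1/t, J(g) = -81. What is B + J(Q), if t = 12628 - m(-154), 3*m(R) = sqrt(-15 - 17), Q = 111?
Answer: -58125469851/717598744 + 3*I*sqrt(2)/717598744 ≈ -81.0 + 5.9123e-9*I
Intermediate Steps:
m(R) = 4*I*sqrt(2)/3 (m(R) = sqrt(-15 - 17)/3 = sqrt(-32)/3 = (4*I*sqrt(2))/3 = 4*I*sqrt(2)/3)
t = 12628 - 4*I*sqrt(2)/3 ≈ 12628.0 - 1.8856*I
B = 1/(2*(12628 - 4*I*sqrt(2)/3)) ≈ 3.9595e-5 + 5.9123e-9*I
B + J(Q) = (28413/717598744 + 3*I*sqrt(2)/717598744) - 81 = -58125469851/717598744 + 3*I*sqrt(2)/717598744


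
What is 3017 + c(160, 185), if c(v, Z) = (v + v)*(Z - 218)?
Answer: -7543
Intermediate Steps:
c(v, Z) = 2*v*(-218 + Z) (c(v, Z) = (2*v)*(-218 + Z) = 2*v*(-218 + Z))
3017 + c(160, 185) = 3017 + 2*160*(-218 + 185) = 3017 + 2*160*(-33) = 3017 - 10560 = -7543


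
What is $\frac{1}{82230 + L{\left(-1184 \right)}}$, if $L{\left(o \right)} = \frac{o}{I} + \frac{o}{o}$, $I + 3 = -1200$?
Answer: $\frac{1203}{98925077} \approx 1.2161 \cdot 10^{-5}$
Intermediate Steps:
$I = -1203$ ($I = -3 - 1200 = -1203$)
$L{\left(o \right)} = 1 - \frac{o}{1203}$ ($L{\left(o \right)} = \frac{o}{-1203} + \frac{o}{o} = o \left(- \frac{1}{1203}\right) + 1 = - \frac{o}{1203} + 1 = 1 - \frac{o}{1203}$)
$\frac{1}{82230 + L{\left(-1184 \right)}} = \frac{1}{82230 + \left(1 - - \frac{1184}{1203}\right)} = \frac{1}{82230 + \left(1 + \frac{1184}{1203}\right)} = \frac{1}{82230 + \frac{2387}{1203}} = \frac{1}{\frac{98925077}{1203}} = \frac{1203}{98925077}$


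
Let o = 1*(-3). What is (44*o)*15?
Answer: -1980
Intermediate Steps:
o = -3
(44*o)*15 = (44*(-3))*15 = -132*15 = -1980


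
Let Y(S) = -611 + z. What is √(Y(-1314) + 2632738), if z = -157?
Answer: √2631970 ≈ 1622.3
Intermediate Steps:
Y(S) = -768 (Y(S) = -611 - 157 = -768)
√(Y(-1314) + 2632738) = √(-768 + 2632738) = √2631970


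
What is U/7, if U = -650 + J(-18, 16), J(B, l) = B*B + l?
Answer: -310/7 ≈ -44.286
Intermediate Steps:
J(B, l) = l + B² (J(B, l) = B² + l = l + B²)
U = -310 (U = -650 + (16 + (-18)²) = -650 + (16 + 324) = -650 + 340 = -310)
U/7 = -310/7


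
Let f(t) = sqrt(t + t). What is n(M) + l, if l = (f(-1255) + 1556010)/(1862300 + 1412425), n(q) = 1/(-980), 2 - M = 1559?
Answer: 20288201/42789740 + I*sqrt(2510)/3274725 ≈ 0.47414 + 1.5299e-5*I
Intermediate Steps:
M = -1557 (M = 2 - 1*1559 = 2 - 1559 = -1557)
n(q) = -1/980
f(t) = sqrt(2)*sqrt(t) (f(t) = sqrt(2*t) = sqrt(2)*sqrt(t))
l = 103734/218315 + I*sqrt(2510)/3274725 (l = (sqrt(2)*sqrt(-1255) + 1556010)/(1862300 + 1412425) = (sqrt(2)*(I*sqrt(1255)) + 1556010)/3274725 = (I*sqrt(2510) + 1556010)*(1/3274725) = (1556010 + I*sqrt(2510))*(1/3274725) = 103734/218315 + I*sqrt(2510)/3274725 ≈ 0.47516 + 1.5299e-5*I)
n(M) + l = -1/980 + (103734/218315 + I*sqrt(2510)/3274725) = 20288201/42789740 + I*sqrt(2510)/3274725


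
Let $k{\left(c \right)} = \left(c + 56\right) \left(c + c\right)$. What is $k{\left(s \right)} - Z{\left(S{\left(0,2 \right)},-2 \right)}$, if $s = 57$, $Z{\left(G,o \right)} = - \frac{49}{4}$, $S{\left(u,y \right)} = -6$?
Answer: $\frac{51577}{4} \approx 12894.0$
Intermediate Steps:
$Z{\left(G,o \right)} = - \frac{49}{4}$ ($Z{\left(G,o \right)} = \left(-49\right) \frac{1}{4} = - \frac{49}{4}$)
$k{\left(c \right)} = 2 c \left(56 + c\right)$ ($k{\left(c \right)} = \left(56 + c\right) 2 c = 2 c \left(56 + c\right)$)
$k{\left(s \right)} - Z{\left(S{\left(0,2 \right)},-2 \right)} = 2 \cdot 57 \left(56 + 57\right) - - \frac{49}{4} = 2 \cdot 57 \cdot 113 + \frac{49}{4} = 12882 + \frac{49}{4} = \frac{51577}{4}$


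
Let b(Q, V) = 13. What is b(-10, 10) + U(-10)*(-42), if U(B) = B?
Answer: 433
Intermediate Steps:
b(-10, 10) + U(-10)*(-42) = 13 - 10*(-42) = 13 + 420 = 433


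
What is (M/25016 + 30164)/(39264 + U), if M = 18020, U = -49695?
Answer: -395493/136762 ≈ -2.8918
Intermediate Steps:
(M/25016 + 30164)/(39264 + U) = (18020/25016 + 30164)/(39264 - 49695) = (18020*(1/25016) + 30164)/(-10431) = (85/118 + 30164)*(-1/10431) = (3559437/118)*(-1/10431) = -395493/136762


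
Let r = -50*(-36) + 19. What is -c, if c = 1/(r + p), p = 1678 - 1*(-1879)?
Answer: -1/5376 ≈ -0.00018601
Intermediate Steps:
r = 1819 (r = 1800 + 19 = 1819)
p = 3557 (p = 1678 + 1879 = 3557)
c = 1/5376 (c = 1/(1819 + 3557) = 1/5376 ≈ 0.00018601)
-c = -1*1/5376 = -1/5376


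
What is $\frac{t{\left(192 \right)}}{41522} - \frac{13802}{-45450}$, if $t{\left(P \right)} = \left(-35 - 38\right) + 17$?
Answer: $\frac{142635361}{471793725} \approx 0.30233$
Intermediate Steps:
$t{\left(P \right)} = -56$ ($t{\left(P \right)} = -73 + 17 = -56$)
$\frac{t{\left(192 \right)}}{41522} - \frac{13802}{-45450} = - \frac{56}{41522} - \frac{13802}{-45450} = \left(-56\right) \frac{1}{41522} - - \frac{6901}{22725} = - \frac{28}{20761} + \frac{6901}{22725} = \frac{142635361}{471793725}$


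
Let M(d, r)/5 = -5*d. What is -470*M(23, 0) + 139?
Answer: 270389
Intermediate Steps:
M(d, r) = -25*d (M(d, r) = 5*(-5*d) = -25*d)
-470*M(23, 0) + 139 = -(-11750)*23 + 139 = -470*(-575) + 139 = 270250 + 139 = 270389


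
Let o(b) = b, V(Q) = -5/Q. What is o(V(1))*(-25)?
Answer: 125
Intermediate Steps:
o(V(1))*(-25) = -5/1*(-25) = -5*1*(-25) = -5*(-25) = 125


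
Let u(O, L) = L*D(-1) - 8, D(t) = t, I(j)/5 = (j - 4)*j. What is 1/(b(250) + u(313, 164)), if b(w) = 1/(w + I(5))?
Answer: -275/47299 ≈ -0.0058141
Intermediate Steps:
I(j) = 5*j*(-4 + j) (I(j) = 5*((j - 4)*j) = 5*((-4 + j)*j) = 5*(j*(-4 + j)) = 5*j*(-4 + j))
b(w) = 1/(25 + w) (b(w) = 1/(w + 5*5*(-4 + 5)) = 1/(w + 5*5*1) = 1/(w + 25) = 1/(25 + w))
u(O, L) = -8 - L (u(O, L) = L*(-1) - 8 = -L - 8 = -8 - L)
1/(b(250) + u(313, 164)) = 1/(1/(25 + 250) + (-8 - 1*164)) = 1/(1/275 + (-8 - 164)) = 1/(1/275 - 172) = 1/(-47299/275) = -275/47299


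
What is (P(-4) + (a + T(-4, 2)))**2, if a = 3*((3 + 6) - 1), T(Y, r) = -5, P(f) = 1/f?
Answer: 5625/16 ≈ 351.56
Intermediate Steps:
a = 24 (a = 3*(9 - 1) = 3*8 = 24)
(P(-4) + (a + T(-4, 2)))**2 = (1/(-4) + (24 - 5))**2 = (-1/4 + 19)**2 = (75/4)**2 = 5625/16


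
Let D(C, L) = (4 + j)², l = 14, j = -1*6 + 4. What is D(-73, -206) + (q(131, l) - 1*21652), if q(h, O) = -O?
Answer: -21662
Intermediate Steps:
j = -2 (j = -6 + 4 = -2)
D(C, L) = 4 (D(C, L) = (4 - 2)² = 2² = 4)
D(-73, -206) + (q(131, l) - 1*21652) = 4 + (-1*14 - 1*21652) = 4 + (-14 - 21652) = 4 - 21666 = -21662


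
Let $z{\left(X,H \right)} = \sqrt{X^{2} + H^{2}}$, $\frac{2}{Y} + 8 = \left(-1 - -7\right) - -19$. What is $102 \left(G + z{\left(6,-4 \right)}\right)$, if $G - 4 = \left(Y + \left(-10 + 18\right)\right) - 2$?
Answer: $1032 + 204 \sqrt{13} \approx 1767.5$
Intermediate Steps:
$Y = \frac{2}{17}$ ($Y = \frac{2}{-8 - -25} = \frac{2}{-8 + \left(\left(-1 + 7\right) + 19\right)} = \frac{2}{-8 + \left(6 + 19\right)} = \frac{2}{-8 + 25} = \frac{2}{17} \approx 0.11765$)
$z{\left(X,H \right)} = \sqrt{H^{2} + X^{2}}$
$G = \frac{172}{17}$ ($G = 4 + \left(\left(\frac{2}{17} + \left(-10 + 18\right)\right) - 2\right) = 4 + \left(\left(\frac{2}{17} + 8\right) - 2\right) = 4 + \left(\frac{138}{17} - 2\right) = 4 + \frac{104}{17} = \frac{172}{17} \approx 10.118$)
$102 \left(G + z{\left(6,-4 \right)}\right) = 102 \left(\frac{172}{17} + \sqrt{\left(-4\right)^{2} + 6^{2}}\right) = 102 \left(\frac{172}{17} + \sqrt{16 + 36}\right) = 102 \left(\frac{172}{17} + \sqrt{52}\right) = 102 \left(\frac{172}{17} + 2 \sqrt{13}\right) = 1032 + 204 \sqrt{13}$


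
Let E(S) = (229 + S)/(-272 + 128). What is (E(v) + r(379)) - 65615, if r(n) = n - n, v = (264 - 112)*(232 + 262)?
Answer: -9523877/144 ≈ -66138.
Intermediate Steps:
v = 75088 (v = 152*494 = 75088)
r(n) = 0
E(S) = -229/144 - S/144 (E(S) = (229 + S)/(-144) = (229 + S)*(-1/144) = -229/144 - S/144)
(E(v) + r(379)) - 65615 = ((-229/144 - 1/144*75088) + 0) - 65615 = ((-229/144 - 4693/9) + 0) - 65615 = (-75317/144 + 0) - 65615 = -75317/144 - 65615 = -9523877/144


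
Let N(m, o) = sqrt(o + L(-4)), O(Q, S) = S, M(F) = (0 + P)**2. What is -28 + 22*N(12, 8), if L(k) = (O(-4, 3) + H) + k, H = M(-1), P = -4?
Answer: -28 + 22*sqrt(23) ≈ 77.508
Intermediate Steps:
M(F) = 16 (M(F) = (0 - 4)**2 = (-4)**2 = 16)
H = 16
L(k) = 19 + k (L(k) = (3 + 16) + k = 19 + k)
N(m, o) = sqrt(15 + o) (N(m, o) = sqrt(o + (19 - 4)) = sqrt(o + 15) = sqrt(15 + o))
-28 + 22*N(12, 8) = -28 + 22*sqrt(15 + 8) = -28 + 22*sqrt(23)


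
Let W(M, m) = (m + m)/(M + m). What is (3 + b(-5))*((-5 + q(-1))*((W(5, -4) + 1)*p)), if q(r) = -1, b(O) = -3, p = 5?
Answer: 0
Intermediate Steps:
W(M, m) = 2*m/(M + m) (W(M, m) = (2*m)/(M + m) = 2*m/(M + m))
(3 + b(-5))*((-5 + q(-1))*((W(5, -4) + 1)*p)) = (3 - 3)*((-5 - 1)*((2*(-4)/(5 - 4) + 1)*5)) = 0*(-6*(2*(-4)/1 + 1)*5) = 0*(-6*(2*(-4)*1 + 1)*5) = 0*(-6*(-8 + 1)*5) = 0*(-(-42)*5) = 0*(-6*(-35)) = 0*210 = 0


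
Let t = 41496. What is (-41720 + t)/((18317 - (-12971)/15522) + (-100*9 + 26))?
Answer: -3476928/270763217 ≈ -0.012841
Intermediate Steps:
(-41720 + t)/((18317 - (-12971)/15522) + (-100*9 + 26)) = (-41720 + 41496)/((18317 - (-12971)/15522) + (-100*9 + 26)) = -224/((18317 - (-12971)/15522) + (-900 + 26)) = -224/((18317 - 1*(-12971/15522)) - 874) = -224/((18317 + 12971/15522) - 874) = -224/(284329445/15522 - 874) = -224/270763217/15522 = -224*15522/270763217 = -3476928/270763217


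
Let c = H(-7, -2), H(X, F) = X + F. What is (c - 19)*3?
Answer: -84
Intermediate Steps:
H(X, F) = F + X
c = -9 (c = -2 - 7 = -9)
(c - 19)*3 = (-9 - 19)*3 = -28*3 = -84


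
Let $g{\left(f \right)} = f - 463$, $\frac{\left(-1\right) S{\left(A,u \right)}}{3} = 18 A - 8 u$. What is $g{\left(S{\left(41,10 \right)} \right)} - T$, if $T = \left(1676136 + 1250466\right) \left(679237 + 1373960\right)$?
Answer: $-6008890449031$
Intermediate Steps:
$S{\left(A,u \right)} = - 54 A + 24 u$ ($S{\left(A,u \right)} = - 3 \left(18 A - 8 u\right) = - 3 \left(- 8 u + 18 A\right) = - 54 A + 24 u$)
$T = 6008890446594$ ($T = 2926602 \cdot 2053197 = 6008890446594$)
$g{\left(f \right)} = -463 + f$ ($g{\left(f \right)} = f - 463 = -463 + f$)
$g{\left(S{\left(41,10 \right)} \right)} - T = \left(-463 + \left(\left(-54\right) 41 + 24 \cdot 10\right)\right) - 6008890446594 = \left(-463 + \left(-2214 + 240\right)\right) - 6008890446594 = \left(-463 - 1974\right) - 6008890446594 = -2437 - 6008890446594 = -6008890449031$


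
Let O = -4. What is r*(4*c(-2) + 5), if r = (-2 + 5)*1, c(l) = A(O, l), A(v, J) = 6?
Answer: 87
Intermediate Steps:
c(l) = 6
r = 3 (r = 3*1 = 3)
r*(4*c(-2) + 5) = 3*(4*6 + 5) = 3*(24 + 5) = 3*29 = 87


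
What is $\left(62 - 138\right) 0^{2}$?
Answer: $0$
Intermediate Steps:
$\left(62 - 138\right) 0^{2} = \left(-76\right) 0 = 0$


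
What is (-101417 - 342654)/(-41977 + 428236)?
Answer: -444071/386259 ≈ -1.1497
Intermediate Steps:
(-101417 - 342654)/(-41977 + 428236) = -444071/386259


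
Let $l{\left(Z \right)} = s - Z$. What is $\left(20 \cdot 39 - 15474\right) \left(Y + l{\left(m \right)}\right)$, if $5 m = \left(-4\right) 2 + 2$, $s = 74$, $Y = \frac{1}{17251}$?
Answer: $- \frac{95310882414}{86255} \approx -1.105 \cdot 10^{6}$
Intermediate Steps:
$Y = \frac{1}{17251} \approx 5.7968 \cdot 10^{-5}$
$m = - \frac{6}{5}$ ($m = \frac{\left(-4\right) 2 + 2}{5} = \frac{-8 + 2}{5} = \frac{1}{5} \left(-6\right) = - \frac{6}{5} \approx -1.2$)
$l{\left(Z \right)} = 74 - Z$
$\left(20 \cdot 39 - 15474\right) \left(Y + l{\left(m \right)}\right) = \left(20 \cdot 39 - 15474\right) \left(\frac{1}{17251} + \left(74 - - \frac{6}{5}\right)\right) = \left(780 - 15474\right) \left(\frac{1}{17251} + \left(74 + \frac{6}{5}\right)\right) = - 14694 \left(\frac{1}{17251} + \frac{376}{5}\right) = \left(-14694\right) \frac{6486381}{86255} = - \frac{95310882414}{86255}$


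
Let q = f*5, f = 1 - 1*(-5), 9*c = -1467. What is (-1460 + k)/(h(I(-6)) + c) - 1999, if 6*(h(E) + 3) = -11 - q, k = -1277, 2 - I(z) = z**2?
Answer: -120973/61 ≈ -1983.2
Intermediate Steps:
c = -163 (c = (1/9)*(-1467) = -163)
f = 6 (f = 1 + 5 = 6)
q = 30 (q = 6*5 = 30)
I(z) = 2 - z**2
h(E) = -59/6 (h(E) = -3 + (-11 - 1*30)/6 = -3 + (-11 - 30)/6 = -3 + (1/6)*(-41) = -3 - 41/6 = -59/6)
(-1460 + k)/(h(I(-6)) + c) - 1999 = (-1460 - 1277)/(-59/6 - 163) - 1999 = -2737/(-1037/6) - 1999 = -2737*(-6/1037) - 1999 = 966/61 - 1999 = -120973/61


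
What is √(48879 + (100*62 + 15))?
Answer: 13*√326 ≈ 234.72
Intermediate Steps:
√(48879 + (100*62 + 15)) = √(48879 + (6200 + 15)) = √(48879 + 6215) = √55094 = 13*√326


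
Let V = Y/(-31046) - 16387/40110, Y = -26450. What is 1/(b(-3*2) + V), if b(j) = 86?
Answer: 88946790/7688863847 ≈ 0.011568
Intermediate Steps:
V = 39439907/88946790 (V = -26450/(-31046) - 16387/40110 = -26450*(-1/31046) - 16387*1/40110 = 13225/15523 - 2341/5730 = 39439907/88946790 ≈ 0.44341)
1/(b(-3*2) + V) = 1/(86 + 39439907/88946790) = 1/(7688863847/88946790) = 88946790/7688863847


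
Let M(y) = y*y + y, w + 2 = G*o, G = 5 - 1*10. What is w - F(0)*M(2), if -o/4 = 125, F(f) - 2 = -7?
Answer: 2528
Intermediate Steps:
F(f) = -5 (F(f) = 2 - 7 = -5)
G = -5 (G = 5 - 10 = -5)
o = -500 (o = -4*125 = -500)
w = 2498 (w = -2 - 5*(-500) = -2 + 2500 = 2498)
M(y) = y + y² (M(y) = y² + y = y + y²)
w - F(0)*M(2) = 2498 - (-5)*2*(1 + 2) = 2498 - (-5)*2*3 = 2498 - (-5)*6 = 2498 - 1*(-30) = 2498 + 30 = 2528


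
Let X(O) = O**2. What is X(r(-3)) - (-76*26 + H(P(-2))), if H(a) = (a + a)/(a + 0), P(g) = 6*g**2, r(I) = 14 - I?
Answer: 2263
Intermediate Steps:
H(a) = 2 (H(a) = (2*a)/a = 2)
X(r(-3)) - (-76*26 + H(P(-2))) = (14 - 1*(-3))**2 - (-76*26 + 2) = (14 + 3)**2 - (-1976 + 2) = 17**2 - 1*(-1974) = 289 + 1974 = 2263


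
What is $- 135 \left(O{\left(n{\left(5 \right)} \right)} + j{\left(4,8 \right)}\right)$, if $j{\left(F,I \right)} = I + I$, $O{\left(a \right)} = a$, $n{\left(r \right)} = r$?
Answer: $-2835$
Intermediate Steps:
$j{\left(F,I \right)} = 2 I$
$- 135 \left(O{\left(n{\left(5 \right)} \right)} + j{\left(4,8 \right)}\right) = - 135 \left(5 + 2 \cdot 8\right) = - 135 \left(5 + 16\right) = \left(-135\right) 21 = -2835$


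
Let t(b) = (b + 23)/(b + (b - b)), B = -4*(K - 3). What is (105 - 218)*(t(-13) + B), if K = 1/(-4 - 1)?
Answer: -88366/65 ≈ -1359.5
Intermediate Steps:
K = -⅕ (K = 1/(-5) = -⅕ ≈ -0.20000)
B = 64/5 (B = -4*(-⅕ - 3) = -4*(-16/5) = 64/5 ≈ 12.800)
t(b) = (23 + b)/b (t(b) = (23 + b)/(b + 0) = (23 + b)/b)
(105 - 218)*(t(-13) + B) = (105 - 218)*((23 - 13)/(-13) + 64/5) = -113*(-1/13*10 + 64/5) = -113*(-10/13 + 64/5) = -113*782/65 = -88366/65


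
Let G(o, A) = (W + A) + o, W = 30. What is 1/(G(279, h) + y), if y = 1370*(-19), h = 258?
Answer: -1/25463 ≈ -3.9273e-5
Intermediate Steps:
G(o, A) = 30 + A + o (G(o, A) = (30 + A) + o = 30 + A + o)
y = -26030
1/(G(279, h) + y) = 1/((30 + 258 + 279) - 26030) = 1/(567 - 26030) = 1/(-25463) = -1/25463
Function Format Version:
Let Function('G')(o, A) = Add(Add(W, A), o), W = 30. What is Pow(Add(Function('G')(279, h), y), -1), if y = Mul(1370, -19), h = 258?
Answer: Rational(-1, 25463) ≈ -3.9273e-5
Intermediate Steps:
Function('G')(o, A) = Add(30, A, o) (Function('G')(o, A) = Add(Add(30, A), o) = Add(30, A, o))
y = -26030
Pow(Add(Function('G')(279, h), y), -1) = Pow(Add(Add(30, 258, 279), -26030), -1) = Pow(Add(567, -26030), -1) = Pow(-25463, -1) = Rational(-1, 25463)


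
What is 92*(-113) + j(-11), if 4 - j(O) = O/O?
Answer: -10393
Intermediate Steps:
j(O) = 3 (j(O) = 4 - O/O = 4 - 1*1 = 4 - 1 = 3)
92*(-113) + j(-11) = 92*(-113) + 3 = -10396 + 3 = -10393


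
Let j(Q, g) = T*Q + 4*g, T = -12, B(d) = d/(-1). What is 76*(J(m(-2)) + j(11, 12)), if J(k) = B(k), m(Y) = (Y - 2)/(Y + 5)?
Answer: -18848/3 ≈ -6282.7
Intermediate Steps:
B(d) = -d (B(d) = d*(-1) = -d)
m(Y) = (-2 + Y)/(5 + Y)
J(k) = -k
j(Q, g) = -12*Q + 4*g
76*(J(m(-2)) + j(11, 12)) = 76*(-(-2 - 2)/(5 - 2) + (-12*11 + 4*12)) = 76*(-(-4)/3 + (-132 + 48)) = 76*(-(-4)/3 - 84) = 76*(-1*(-4/3) - 84) = 76*(4/3 - 84) = 76*(-248/3) = -18848/3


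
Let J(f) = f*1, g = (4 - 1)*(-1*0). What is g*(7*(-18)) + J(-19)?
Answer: -19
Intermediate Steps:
g = 0 (g = 3*0 = 0)
J(f) = f
g*(7*(-18)) + J(-19) = 0*(7*(-18)) - 19 = 0*(-126) - 19 = 0 - 19 = -19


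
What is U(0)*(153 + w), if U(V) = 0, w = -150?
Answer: 0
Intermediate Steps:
U(0)*(153 + w) = 0*(153 - 150) = 0*3 = 0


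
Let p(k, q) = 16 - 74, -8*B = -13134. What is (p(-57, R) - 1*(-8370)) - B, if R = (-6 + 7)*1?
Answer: 26681/4 ≈ 6670.3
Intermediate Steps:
B = 6567/4 (B = -⅛*(-13134) = 6567/4 ≈ 1641.8)
R = 1 (R = 1*1 = 1)
p(k, q) = -58
(p(-57, R) - 1*(-8370)) - B = (-58 - 1*(-8370)) - 1*6567/4 = (-58 + 8370) - 6567/4 = 8312 - 6567/4 = 26681/4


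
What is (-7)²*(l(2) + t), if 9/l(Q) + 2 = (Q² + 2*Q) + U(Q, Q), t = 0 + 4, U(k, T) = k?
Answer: 2009/8 ≈ 251.13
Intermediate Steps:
t = 4
l(Q) = 9/(-2 + Q² + 3*Q) (l(Q) = 9/(-2 + ((Q² + 2*Q) + Q)) = 9/(-2 + (Q² + 3*Q)) = 9/(-2 + Q² + 3*Q))
(-7)²*(l(2) + t) = (-7)²*(9/(-2 + 2² + 3*2) + 4) = 49*(9/(-2 + 4 + 6) + 4) = 49*(9/8 + 4) = 49*(41/8) = 2009/8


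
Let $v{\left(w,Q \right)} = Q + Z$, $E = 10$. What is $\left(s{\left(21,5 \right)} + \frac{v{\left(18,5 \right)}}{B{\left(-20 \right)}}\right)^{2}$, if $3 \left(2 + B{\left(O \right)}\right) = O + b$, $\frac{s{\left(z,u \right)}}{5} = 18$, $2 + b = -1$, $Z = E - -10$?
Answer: $\frac{6426225}{841} \approx 7641.2$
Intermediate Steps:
$Z = 20$ ($Z = 10 - -10 = 10 + 10 = 20$)
$b = -3$ ($b = -2 - 1 = -3$)
$s{\left(z,u \right)} = 90$ ($s{\left(z,u \right)} = 5 \cdot 18 = 90$)
$B{\left(O \right)} = -3 + \frac{O}{3}$ ($B{\left(O \right)} = -2 + \frac{O - 3}{3} = -2 + \frac{-3 + O}{3} = -2 + \left(-1 + \frac{O}{3}\right) = -3 + \frac{O}{3}$)
$v{\left(w,Q \right)} = 20 + Q$ ($v{\left(w,Q \right)} = Q + 20 = 20 + Q$)
$\left(s{\left(21,5 \right)} + \frac{v{\left(18,5 \right)}}{B{\left(-20 \right)}}\right)^{2} = \left(90 + \frac{20 + 5}{-3 + \frac{1}{3} \left(-20\right)}\right)^{2} = \left(90 + \frac{25}{-3 - \frac{20}{3}}\right)^{2} = \left(90 + \frac{25}{- \frac{29}{3}}\right)^{2} = \left(90 + 25 \left(- \frac{3}{29}\right)\right)^{2} = \left(90 - \frac{75}{29}\right)^{2} = \left(\frac{2535}{29}\right)^{2} = \frac{6426225}{841}$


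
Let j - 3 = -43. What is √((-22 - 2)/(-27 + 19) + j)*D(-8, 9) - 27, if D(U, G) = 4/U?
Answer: -27 - I*√37/2 ≈ -27.0 - 3.0414*I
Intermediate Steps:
j = -40 (j = 3 - 43 = -40)
√((-22 - 2)/(-27 + 19) + j)*D(-8, 9) - 27 = √((-22 - 2)/(-27 + 19) - 40)*(4/(-8)) - 27 = √(-24/(-8) - 40)*(4*(-⅛)) - 27 = √(-24*(-⅛) - 40)*(-½) - 27 = √(3 - 40)*(-½) - 27 = √(-37)*(-½) - 27 = (I*√37)*(-½) - 27 = -I*√37/2 - 27 = -27 - I*√37/2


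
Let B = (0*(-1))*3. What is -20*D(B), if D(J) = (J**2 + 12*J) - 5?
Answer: 100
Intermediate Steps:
B = 0 (B = 0*3 = 0)
D(J) = -5 + J**2 + 12*J
-20*D(B) = -20*(-5 + 0**2 + 12*0) = -20*(-5 + 0 + 0) = -20*(-5) = 100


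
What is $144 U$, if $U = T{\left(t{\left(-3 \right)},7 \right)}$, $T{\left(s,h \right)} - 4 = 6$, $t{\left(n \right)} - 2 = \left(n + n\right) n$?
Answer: $1440$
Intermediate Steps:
$t{\left(n \right)} = 2 + 2 n^{2}$ ($t{\left(n \right)} = 2 + \left(n + n\right) n = 2 + 2 n n = 2 + 2 n^{2}$)
$T{\left(s,h \right)} = 10$ ($T{\left(s,h \right)} = 4 + 6 = 10$)
$U = 10$
$144 U = 144 \cdot 10 = 1440$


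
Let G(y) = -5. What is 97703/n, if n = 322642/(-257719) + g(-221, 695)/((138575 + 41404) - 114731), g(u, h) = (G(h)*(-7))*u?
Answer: -1642939384730336/23045201681 ≈ -71292.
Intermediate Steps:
g(u, h) = 35*u (g(u, h) = (-5*(-7))*u = 35*u)
n = -23045201681/16815649312 (n = 322642/(-257719) + (35*(-221))/((138575 + 41404) - 114731) = 322642*(-1/257719) - 7735/(179979 - 114731) = -322642/257719 - 7735/65248 = -23045201681/16815649312 ≈ -1.3705)
97703/n = 97703/(-23045201681/16815649312) = 97703*(-16815649312/23045201681) = -1642939384730336/23045201681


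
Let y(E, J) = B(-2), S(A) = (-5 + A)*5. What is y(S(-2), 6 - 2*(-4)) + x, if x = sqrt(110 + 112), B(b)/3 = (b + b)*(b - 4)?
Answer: 72 + sqrt(222) ≈ 86.900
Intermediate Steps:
B(b) = 6*b*(-4 + b) (B(b) = 3*((b + b)*(b - 4)) = 3*((2*b)*(-4 + b)) = 3*(2*b*(-4 + b)) = 6*b*(-4 + b))
S(A) = -25 + 5*A
y(E, J) = 72 (y(E, J) = 6*(-2)*(-4 - 2) = 6*(-2)*(-6) = 72)
x = sqrt(222) ≈ 14.900
y(S(-2), 6 - 2*(-4)) + x = 72 + sqrt(222)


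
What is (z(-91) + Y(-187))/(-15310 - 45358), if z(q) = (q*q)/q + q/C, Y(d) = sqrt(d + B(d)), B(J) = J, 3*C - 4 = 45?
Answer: 169/106169 - I*sqrt(374)/60668 ≈ 0.0015918 - 0.00031877*I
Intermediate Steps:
C = 49/3 (C = 4/3 + (1/3)*45 = 4/3 + 15 = 49/3 ≈ 16.333)
Y(d) = sqrt(2)*sqrt(d) (Y(d) = sqrt(d + d) = sqrt(2*d) = sqrt(2)*sqrt(d))
z(q) = 52*q/49 (z(q) = (q*q)/q + q/(49/3) = q**2/q + q*(3/49) = q + 3*q/49 = 52*q/49)
(z(-91) + Y(-187))/(-15310 - 45358) = ((52/49)*(-91) + sqrt(2)*sqrt(-187))/(-15310 - 45358) = (-676/7 + sqrt(2)*(I*sqrt(187)))/(-60668) = (-676/7 + I*sqrt(374))*(-1/60668) = 169/106169 - I*sqrt(374)/60668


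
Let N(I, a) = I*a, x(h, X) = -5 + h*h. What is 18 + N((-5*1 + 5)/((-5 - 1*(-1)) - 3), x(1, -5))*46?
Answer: 18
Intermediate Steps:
x(h, X) = -5 + h²
18 + N((-5*1 + 5)/((-5 - 1*(-1)) - 3), x(1, -5))*46 = 18 + (((-5*1 + 5)/((-5 - 1*(-1)) - 3))*(-5 + 1²))*46 = 18 + (((-5 + 5)/((-5 + 1) - 3))*(-5 + 1))*46 = 18 + ((0/(-4 - 3))*(-4))*46 = 18 + ((0/(-7))*(-4))*46 = 18 + ((0*(-⅐))*(-4))*46 = 18 + (0*(-4))*46 = 18 + 0*46 = 18 + 0 = 18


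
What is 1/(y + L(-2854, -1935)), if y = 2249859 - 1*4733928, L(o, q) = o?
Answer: -1/2486923 ≈ -4.0210e-7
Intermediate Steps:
y = -2484069 (y = 2249859 - 4733928 = -2484069)
1/(y + L(-2854, -1935)) = 1/(-2484069 - 2854) = 1/(-2486923) = -1/2486923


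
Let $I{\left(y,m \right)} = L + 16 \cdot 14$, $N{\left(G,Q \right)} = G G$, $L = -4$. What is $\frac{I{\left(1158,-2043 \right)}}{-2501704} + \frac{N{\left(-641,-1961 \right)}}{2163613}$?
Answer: $\frac{256856661591}{1353179824138} \approx 0.18982$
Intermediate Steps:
$N{\left(G,Q \right)} = G^{2}$
$I{\left(y,m \right)} = 220$ ($I{\left(y,m \right)} = -4 + 16 \cdot 14 = -4 + 224 = 220$)
$\frac{I{\left(1158,-2043 \right)}}{-2501704} + \frac{N{\left(-641,-1961 \right)}}{2163613} = \frac{220}{-2501704} + \frac{\left(-641\right)^{2}}{2163613} = 220 \left(- \frac{1}{2501704}\right) + 410881 \cdot \frac{1}{2163613} = - \frac{55}{625426} + \frac{410881}{2163613} = \frac{256856661591}{1353179824138}$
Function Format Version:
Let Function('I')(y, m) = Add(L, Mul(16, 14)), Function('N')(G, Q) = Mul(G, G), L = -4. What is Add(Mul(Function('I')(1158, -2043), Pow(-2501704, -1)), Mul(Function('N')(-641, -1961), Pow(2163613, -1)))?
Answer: Rational(256856661591, 1353179824138) ≈ 0.18982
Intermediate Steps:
Function('N')(G, Q) = Pow(G, 2)
Function('I')(y, m) = 220 (Function('I')(y, m) = Add(-4, Mul(16, 14)) = Add(-4, 224) = 220)
Add(Mul(Function('I')(1158, -2043), Pow(-2501704, -1)), Mul(Function('N')(-641, -1961), Pow(2163613, -1))) = Add(Mul(220, Pow(-2501704, -1)), Mul(Pow(-641, 2), Pow(2163613, -1))) = Add(Mul(220, Rational(-1, 2501704)), Mul(410881, Rational(1, 2163613))) = Add(Rational(-55, 625426), Rational(410881, 2163613)) = Rational(256856661591, 1353179824138)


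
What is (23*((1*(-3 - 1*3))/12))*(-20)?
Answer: 230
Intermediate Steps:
(23*((1*(-3 - 1*3))/12))*(-20) = (23*((1*(-3 - 3))*(1/12)))*(-20) = (23*((1*(-6))*(1/12)))*(-20) = (23*(-6*1/12))*(-20) = (23*(-½))*(-20) = -23/2*(-20) = 230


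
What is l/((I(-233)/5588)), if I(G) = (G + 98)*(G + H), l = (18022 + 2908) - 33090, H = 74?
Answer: -13590016/4293 ≈ -3165.6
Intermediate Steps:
l = -12160 (l = 20930 - 33090 = -12160)
I(G) = (74 + G)*(98 + G) (I(G) = (G + 98)*(G + 74) = (98 + G)*(74 + G) = (74 + G)*(98 + G))
l/((I(-233)/5588)) = -12160*5588/(7252 + (-233)² + 172*(-233)) = -12160*5588/(7252 + 54289 - 40076) = -12160/(21465*(1/5588)) = -12160/21465/5588 = -12160*5588/21465 = -13590016/4293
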